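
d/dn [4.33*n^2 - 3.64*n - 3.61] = 8.66*n - 3.64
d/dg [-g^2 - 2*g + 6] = -2*g - 2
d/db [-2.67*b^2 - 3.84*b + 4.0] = -5.34*b - 3.84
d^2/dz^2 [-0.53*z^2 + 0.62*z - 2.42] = -1.06000000000000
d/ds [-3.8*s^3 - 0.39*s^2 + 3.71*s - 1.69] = -11.4*s^2 - 0.78*s + 3.71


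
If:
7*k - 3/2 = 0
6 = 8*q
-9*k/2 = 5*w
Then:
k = 3/14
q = 3/4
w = -27/140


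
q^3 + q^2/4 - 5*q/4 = q*(q - 1)*(q + 5/4)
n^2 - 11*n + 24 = (n - 8)*(n - 3)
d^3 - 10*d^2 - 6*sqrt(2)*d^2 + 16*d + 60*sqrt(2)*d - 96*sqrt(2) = (d - 8)*(d - 2)*(d - 6*sqrt(2))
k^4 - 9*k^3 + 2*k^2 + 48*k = k*(k - 8)*(k - 3)*(k + 2)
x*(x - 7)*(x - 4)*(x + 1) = x^4 - 10*x^3 + 17*x^2 + 28*x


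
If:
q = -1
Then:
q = -1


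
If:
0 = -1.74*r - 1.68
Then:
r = -0.97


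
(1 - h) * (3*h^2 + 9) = -3*h^3 + 3*h^2 - 9*h + 9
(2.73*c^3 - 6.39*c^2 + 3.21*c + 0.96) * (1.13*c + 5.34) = 3.0849*c^4 + 7.3575*c^3 - 30.4953*c^2 + 18.2262*c + 5.1264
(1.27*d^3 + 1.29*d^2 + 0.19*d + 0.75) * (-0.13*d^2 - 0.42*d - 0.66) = -0.1651*d^5 - 0.7011*d^4 - 1.4047*d^3 - 1.0287*d^2 - 0.4404*d - 0.495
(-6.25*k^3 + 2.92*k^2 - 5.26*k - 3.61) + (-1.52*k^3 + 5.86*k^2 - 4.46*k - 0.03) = -7.77*k^3 + 8.78*k^2 - 9.72*k - 3.64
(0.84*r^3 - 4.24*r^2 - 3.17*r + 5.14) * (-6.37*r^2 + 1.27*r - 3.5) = -5.3508*r^5 + 28.0756*r^4 + 11.8681*r^3 - 21.9277*r^2 + 17.6228*r - 17.99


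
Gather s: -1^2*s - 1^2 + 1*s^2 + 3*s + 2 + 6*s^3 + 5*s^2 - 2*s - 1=6*s^3 + 6*s^2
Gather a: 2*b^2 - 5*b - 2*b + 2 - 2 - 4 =2*b^2 - 7*b - 4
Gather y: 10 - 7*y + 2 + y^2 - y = y^2 - 8*y + 12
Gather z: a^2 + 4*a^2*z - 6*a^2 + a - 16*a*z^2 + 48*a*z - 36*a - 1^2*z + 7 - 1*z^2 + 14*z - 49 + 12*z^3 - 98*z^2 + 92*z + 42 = -5*a^2 - 35*a + 12*z^3 + z^2*(-16*a - 99) + z*(4*a^2 + 48*a + 105)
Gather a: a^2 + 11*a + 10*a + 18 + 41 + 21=a^2 + 21*a + 80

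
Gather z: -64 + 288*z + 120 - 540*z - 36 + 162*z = 20 - 90*z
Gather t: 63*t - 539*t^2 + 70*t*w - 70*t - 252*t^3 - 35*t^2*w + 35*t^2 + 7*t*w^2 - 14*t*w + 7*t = -252*t^3 + t^2*(-35*w - 504) + t*(7*w^2 + 56*w)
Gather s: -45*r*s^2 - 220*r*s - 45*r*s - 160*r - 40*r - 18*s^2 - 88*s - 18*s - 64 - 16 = -200*r + s^2*(-45*r - 18) + s*(-265*r - 106) - 80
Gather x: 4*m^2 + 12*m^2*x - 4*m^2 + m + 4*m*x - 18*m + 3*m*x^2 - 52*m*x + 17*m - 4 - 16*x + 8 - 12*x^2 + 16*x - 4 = x^2*(3*m - 12) + x*(12*m^2 - 48*m)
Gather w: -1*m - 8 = -m - 8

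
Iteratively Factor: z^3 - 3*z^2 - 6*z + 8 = (z - 4)*(z^2 + z - 2) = (z - 4)*(z + 2)*(z - 1)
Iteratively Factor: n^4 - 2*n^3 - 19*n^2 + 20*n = (n + 4)*(n^3 - 6*n^2 + 5*n) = (n - 5)*(n + 4)*(n^2 - n) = n*(n - 5)*(n + 4)*(n - 1)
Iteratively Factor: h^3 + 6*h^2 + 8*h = (h + 4)*(h^2 + 2*h) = (h + 2)*(h + 4)*(h)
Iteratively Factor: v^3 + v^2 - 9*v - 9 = (v - 3)*(v^2 + 4*v + 3) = (v - 3)*(v + 3)*(v + 1)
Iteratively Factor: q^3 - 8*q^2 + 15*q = (q - 3)*(q^2 - 5*q) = (q - 5)*(q - 3)*(q)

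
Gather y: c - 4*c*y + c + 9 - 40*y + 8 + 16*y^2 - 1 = 2*c + 16*y^2 + y*(-4*c - 40) + 16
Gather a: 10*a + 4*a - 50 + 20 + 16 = 14*a - 14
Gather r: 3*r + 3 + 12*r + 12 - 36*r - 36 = -21*r - 21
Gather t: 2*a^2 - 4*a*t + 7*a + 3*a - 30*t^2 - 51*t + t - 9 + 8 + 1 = 2*a^2 + 10*a - 30*t^2 + t*(-4*a - 50)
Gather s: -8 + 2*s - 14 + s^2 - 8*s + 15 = s^2 - 6*s - 7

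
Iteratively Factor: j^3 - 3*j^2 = (j)*(j^2 - 3*j) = j^2*(j - 3)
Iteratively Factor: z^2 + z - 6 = (z - 2)*(z + 3)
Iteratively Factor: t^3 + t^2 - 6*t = (t - 2)*(t^2 + 3*t) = t*(t - 2)*(t + 3)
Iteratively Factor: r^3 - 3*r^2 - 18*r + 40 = (r - 5)*(r^2 + 2*r - 8) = (r - 5)*(r - 2)*(r + 4)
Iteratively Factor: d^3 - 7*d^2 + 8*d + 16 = (d - 4)*(d^2 - 3*d - 4) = (d - 4)^2*(d + 1)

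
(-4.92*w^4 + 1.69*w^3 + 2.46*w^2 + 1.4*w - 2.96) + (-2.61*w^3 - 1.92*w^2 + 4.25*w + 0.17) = -4.92*w^4 - 0.92*w^3 + 0.54*w^2 + 5.65*w - 2.79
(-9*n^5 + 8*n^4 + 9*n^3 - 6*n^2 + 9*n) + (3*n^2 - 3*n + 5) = -9*n^5 + 8*n^4 + 9*n^3 - 3*n^2 + 6*n + 5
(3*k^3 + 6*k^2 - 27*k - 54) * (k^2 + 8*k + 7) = 3*k^5 + 30*k^4 + 42*k^3 - 228*k^2 - 621*k - 378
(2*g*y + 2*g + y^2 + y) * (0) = 0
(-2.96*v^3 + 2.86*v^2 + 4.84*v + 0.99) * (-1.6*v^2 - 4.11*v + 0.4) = 4.736*v^5 + 7.5896*v^4 - 20.6826*v^3 - 20.3324*v^2 - 2.1329*v + 0.396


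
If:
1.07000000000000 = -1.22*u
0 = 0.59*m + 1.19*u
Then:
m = 1.77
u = -0.88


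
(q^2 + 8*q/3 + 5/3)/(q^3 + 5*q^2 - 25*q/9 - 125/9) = 3*(q + 1)/(3*q^2 + 10*q - 25)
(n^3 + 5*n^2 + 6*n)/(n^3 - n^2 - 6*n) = (n + 3)/(n - 3)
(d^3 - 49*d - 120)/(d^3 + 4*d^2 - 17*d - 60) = (d - 8)/(d - 4)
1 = 1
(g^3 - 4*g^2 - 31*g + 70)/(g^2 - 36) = (g^3 - 4*g^2 - 31*g + 70)/(g^2 - 36)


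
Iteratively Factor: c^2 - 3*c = (c)*(c - 3)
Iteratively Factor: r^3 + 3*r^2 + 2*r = (r)*(r^2 + 3*r + 2) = r*(r + 1)*(r + 2)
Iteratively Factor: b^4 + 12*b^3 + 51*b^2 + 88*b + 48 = (b + 4)*(b^3 + 8*b^2 + 19*b + 12) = (b + 1)*(b + 4)*(b^2 + 7*b + 12) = (b + 1)*(b + 4)^2*(b + 3)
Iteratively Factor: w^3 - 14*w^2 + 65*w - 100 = (w - 5)*(w^2 - 9*w + 20) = (w - 5)^2*(w - 4)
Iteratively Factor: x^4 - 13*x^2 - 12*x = (x - 4)*(x^3 + 4*x^2 + 3*x) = (x - 4)*(x + 3)*(x^2 + x) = (x - 4)*(x + 1)*(x + 3)*(x)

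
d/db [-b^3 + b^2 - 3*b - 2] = -3*b^2 + 2*b - 3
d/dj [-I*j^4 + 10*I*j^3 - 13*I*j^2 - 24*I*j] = I*(-4*j^3 + 30*j^2 - 26*j - 24)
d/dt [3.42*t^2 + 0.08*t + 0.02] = 6.84*t + 0.08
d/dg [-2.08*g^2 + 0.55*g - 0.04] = 0.55 - 4.16*g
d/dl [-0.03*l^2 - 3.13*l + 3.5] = -0.06*l - 3.13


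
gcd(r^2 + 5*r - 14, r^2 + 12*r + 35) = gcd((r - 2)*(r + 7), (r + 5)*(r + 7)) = r + 7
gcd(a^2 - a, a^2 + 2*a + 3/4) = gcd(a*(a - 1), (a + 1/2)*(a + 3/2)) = 1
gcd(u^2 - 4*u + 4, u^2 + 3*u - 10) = u - 2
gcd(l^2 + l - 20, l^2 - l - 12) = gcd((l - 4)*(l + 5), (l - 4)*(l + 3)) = l - 4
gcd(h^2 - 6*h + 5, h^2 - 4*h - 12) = 1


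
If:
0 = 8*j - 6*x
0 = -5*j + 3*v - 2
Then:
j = 3*x/4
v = 5*x/4 + 2/3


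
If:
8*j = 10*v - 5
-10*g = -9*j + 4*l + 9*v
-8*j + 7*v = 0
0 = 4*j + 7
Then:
No Solution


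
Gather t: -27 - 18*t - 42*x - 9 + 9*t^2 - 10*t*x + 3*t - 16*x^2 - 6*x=9*t^2 + t*(-10*x - 15) - 16*x^2 - 48*x - 36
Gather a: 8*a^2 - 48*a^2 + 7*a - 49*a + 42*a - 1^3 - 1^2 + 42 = 40 - 40*a^2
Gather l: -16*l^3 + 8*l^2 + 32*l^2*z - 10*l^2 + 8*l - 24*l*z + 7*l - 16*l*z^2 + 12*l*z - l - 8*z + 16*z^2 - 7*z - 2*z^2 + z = -16*l^3 + l^2*(32*z - 2) + l*(-16*z^2 - 12*z + 14) + 14*z^2 - 14*z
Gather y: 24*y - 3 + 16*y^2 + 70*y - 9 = 16*y^2 + 94*y - 12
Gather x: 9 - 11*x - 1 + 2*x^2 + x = 2*x^2 - 10*x + 8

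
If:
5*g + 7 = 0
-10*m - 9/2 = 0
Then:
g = -7/5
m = -9/20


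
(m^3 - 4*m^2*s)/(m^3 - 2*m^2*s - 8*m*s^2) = m/(m + 2*s)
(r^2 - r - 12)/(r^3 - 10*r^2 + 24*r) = (r + 3)/(r*(r - 6))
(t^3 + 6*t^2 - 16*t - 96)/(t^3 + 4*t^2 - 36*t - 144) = (t - 4)/(t - 6)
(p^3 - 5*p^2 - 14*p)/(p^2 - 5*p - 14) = p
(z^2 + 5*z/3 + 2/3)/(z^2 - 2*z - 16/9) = 3*(z + 1)/(3*z - 8)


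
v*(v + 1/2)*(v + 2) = v^3 + 5*v^2/2 + v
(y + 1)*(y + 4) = y^2 + 5*y + 4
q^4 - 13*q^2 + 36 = (q - 3)*(q - 2)*(q + 2)*(q + 3)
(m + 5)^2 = m^2 + 10*m + 25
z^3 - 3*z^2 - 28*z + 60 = (z - 6)*(z - 2)*(z + 5)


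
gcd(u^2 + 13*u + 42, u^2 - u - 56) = u + 7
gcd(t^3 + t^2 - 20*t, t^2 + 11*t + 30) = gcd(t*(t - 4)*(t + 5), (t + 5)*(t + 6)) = t + 5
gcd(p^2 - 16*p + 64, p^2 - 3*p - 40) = p - 8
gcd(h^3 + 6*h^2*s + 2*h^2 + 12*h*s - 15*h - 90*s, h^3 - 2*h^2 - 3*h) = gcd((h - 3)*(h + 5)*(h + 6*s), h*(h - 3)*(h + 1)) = h - 3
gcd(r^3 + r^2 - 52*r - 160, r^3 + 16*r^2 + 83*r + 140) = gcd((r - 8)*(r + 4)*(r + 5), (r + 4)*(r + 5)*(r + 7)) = r^2 + 9*r + 20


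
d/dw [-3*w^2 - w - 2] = -6*w - 1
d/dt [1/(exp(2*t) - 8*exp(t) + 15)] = 2*(4 - exp(t))*exp(t)/(exp(2*t) - 8*exp(t) + 15)^2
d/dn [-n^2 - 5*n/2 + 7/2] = -2*n - 5/2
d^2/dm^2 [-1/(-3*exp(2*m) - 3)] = 4*(exp(2*m) - 1)*exp(2*m)/(3*(exp(2*m) + 1)^3)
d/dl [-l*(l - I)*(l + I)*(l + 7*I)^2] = -5*l^4 - 56*I*l^3 + 144*l^2 - 28*I*l + 49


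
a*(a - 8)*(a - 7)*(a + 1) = a^4 - 14*a^3 + 41*a^2 + 56*a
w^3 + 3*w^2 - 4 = (w - 1)*(w + 2)^2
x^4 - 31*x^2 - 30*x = x*(x - 6)*(x + 1)*(x + 5)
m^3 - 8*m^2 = m^2*(m - 8)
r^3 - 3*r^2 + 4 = (r - 2)^2*(r + 1)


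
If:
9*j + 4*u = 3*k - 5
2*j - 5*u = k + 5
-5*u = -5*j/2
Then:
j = -8/5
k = -21/5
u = -4/5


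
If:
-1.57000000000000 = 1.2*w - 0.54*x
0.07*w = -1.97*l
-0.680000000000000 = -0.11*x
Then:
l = -0.05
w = 1.47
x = 6.18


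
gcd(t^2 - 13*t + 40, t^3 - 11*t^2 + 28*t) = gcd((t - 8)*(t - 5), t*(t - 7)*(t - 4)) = 1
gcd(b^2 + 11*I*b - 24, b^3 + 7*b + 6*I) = 1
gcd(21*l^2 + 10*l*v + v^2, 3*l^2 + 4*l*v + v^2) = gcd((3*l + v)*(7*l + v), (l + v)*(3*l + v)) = 3*l + v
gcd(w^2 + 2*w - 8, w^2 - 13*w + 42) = 1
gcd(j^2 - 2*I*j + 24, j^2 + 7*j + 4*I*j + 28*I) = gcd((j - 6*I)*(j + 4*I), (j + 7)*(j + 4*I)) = j + 4*I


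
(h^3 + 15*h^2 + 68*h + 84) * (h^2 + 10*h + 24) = h^5 + 25*h^4 + 242*h^3 + 1124*h^2 + 2472*h + 2016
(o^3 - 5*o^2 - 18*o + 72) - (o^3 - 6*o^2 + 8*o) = o^2 - 26*o + 72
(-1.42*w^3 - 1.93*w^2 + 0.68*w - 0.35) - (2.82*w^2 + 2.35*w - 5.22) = -1.42*w^3 - 4.75*w^2 - 1.67*w + 4.87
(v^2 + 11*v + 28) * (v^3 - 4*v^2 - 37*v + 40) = v^5 + 7*v^4 - 53*v^3 - 479*v^2 - 596*v + 1120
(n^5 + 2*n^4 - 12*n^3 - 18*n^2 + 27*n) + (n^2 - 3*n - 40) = n^5 + 2*n^4 - 12*n^3 - 17*n^2 + 24*n - 40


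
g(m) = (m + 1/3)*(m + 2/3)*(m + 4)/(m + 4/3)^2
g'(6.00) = 1.06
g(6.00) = 7.85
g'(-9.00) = 1.07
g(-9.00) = -6.14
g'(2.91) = 1.16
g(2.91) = 4.45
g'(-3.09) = 2.88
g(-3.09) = 1.97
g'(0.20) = 1.62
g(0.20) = 0.83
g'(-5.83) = 1.23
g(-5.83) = -2.57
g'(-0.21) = 1.49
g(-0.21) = 0.17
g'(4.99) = 1.08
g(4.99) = 6.77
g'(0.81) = 1.46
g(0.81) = 1.77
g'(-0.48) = 0.47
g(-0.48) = -0.13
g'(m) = (m + 1/3)*(m + 2/3)/(m + 4/3)^2 - 2*(m + 1/3)*(m + 2/3)*(m + 4)/(m + 4/3)^3 + (m + 1/3)*(m + 4)/(m + 4/3)^2 + (m + 2/3)*(m + 4)/(m + 4/3)^2 = (27*m^3 + 108*m^2 + 246*m + 104)/(27*m^3 + 108*m^2 + 144*m + 64)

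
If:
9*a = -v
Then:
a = -v/9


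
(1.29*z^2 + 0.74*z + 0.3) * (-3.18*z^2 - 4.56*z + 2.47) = -4.1022*z^4 - 8.2356*z^3 - 1.1421*z^2 + 0.4598*z + 0.741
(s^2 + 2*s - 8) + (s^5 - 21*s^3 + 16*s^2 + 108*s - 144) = s^5 - 21*s^3 + 17*s^2 + 110*s - 152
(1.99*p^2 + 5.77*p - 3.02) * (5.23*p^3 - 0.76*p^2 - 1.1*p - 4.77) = 10.4077*p^5 + 28.6647*p^4 - 22.3688*p^3 - 13.5441*p^2 - 24.2009*p + 14.4054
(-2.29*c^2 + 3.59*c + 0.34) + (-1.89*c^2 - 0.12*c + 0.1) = -4.18*c^2 + 3.47*c + 0.44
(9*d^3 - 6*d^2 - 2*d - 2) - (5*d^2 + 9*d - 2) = 9*d^3 - 11*d^2 - 11*d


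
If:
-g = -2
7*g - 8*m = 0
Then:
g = 2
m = 7/4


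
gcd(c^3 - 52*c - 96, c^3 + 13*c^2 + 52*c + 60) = c^2 + 8*c + 12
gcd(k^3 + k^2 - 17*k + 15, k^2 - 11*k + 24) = k - 3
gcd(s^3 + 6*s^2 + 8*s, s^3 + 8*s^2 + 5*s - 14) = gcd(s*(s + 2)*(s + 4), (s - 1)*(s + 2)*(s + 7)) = s + 2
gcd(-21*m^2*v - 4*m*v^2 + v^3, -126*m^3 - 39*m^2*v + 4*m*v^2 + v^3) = 3*m + v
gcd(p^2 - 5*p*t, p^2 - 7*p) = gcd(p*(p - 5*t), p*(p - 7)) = p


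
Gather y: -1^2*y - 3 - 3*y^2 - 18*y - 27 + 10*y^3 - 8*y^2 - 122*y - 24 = 10*y^3 - 11*y^2 - 141*y - 54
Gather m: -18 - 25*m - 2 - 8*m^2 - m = -8*m^2 - 26*m - 20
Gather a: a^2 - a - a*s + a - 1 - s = a^2 - a*s - s - 1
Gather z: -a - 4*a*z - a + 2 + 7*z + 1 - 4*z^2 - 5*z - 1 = -2*a - 4*z^2 + z*(2 - 4*a) + 2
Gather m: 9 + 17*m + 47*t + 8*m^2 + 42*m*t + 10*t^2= 8*m^2 + m*(42*t + 17) + 10*t^2 + 47*t + 9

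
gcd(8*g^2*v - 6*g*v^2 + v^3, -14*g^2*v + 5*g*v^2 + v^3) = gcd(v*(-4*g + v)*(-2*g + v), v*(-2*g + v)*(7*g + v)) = -2*g*v + v^2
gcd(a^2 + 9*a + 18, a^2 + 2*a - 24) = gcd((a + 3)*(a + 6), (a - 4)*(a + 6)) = a + 6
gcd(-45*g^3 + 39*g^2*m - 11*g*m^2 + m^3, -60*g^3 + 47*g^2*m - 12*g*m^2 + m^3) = 15*g^2 - 8*g*m + m^2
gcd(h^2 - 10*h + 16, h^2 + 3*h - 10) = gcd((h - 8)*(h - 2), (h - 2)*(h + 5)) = h - 2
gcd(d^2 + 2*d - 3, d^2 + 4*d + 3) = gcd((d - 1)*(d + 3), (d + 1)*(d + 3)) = d + 3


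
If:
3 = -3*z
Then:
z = -1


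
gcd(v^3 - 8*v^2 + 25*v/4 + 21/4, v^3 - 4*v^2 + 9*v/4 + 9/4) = v^2 - v - 3/4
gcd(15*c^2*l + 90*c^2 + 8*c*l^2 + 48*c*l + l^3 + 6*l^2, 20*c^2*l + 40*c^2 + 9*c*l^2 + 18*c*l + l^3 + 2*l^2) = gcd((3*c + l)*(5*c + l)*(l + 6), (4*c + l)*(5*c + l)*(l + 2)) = 5*c + l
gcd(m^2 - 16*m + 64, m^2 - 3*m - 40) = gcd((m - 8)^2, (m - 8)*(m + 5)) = m - 8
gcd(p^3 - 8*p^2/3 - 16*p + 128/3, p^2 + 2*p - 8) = p + 4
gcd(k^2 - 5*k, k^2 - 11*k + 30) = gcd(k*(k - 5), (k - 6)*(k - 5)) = k - 5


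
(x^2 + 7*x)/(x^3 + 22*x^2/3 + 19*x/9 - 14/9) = 9*x/(9*x^2 + 3*x - 2)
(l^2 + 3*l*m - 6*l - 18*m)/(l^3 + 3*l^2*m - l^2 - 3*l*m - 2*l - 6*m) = (l - 6)/(l^2 - l - 2)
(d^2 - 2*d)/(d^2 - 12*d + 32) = d*(d - 2)/(d^2 - 12*d + 32)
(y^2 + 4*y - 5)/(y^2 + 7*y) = (y^2 + 4*y - 5)/(y*(y + 7))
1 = 1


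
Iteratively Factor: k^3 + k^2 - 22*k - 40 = (k + 4)*(k^2 - 3*k - 10) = (k - 5)*(k + 4)*(k + 2)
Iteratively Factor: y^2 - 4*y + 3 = (y - 3)*(y - 1)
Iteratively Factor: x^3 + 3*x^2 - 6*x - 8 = (x + 1)*(x^2 + 2*x - 8) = (x + 1)*(x + 4)*(x - 2)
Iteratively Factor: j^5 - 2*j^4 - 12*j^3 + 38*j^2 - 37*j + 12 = (j - 1)*(j^4 - j^3 - 13*j^2 + 25*j - 12) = (j - 1)^2*(j^3 - 13*j + 12) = (j - 1)^3*(j^2 + j - 12) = (j - 3)*(j - 1)^3*(j + 4)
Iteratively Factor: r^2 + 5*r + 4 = (r + 4)*(r + 1)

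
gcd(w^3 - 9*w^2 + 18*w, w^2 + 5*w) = w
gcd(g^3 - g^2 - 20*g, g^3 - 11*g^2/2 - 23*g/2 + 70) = g - 5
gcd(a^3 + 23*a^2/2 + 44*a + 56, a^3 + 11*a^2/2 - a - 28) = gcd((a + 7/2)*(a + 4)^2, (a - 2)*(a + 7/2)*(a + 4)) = a^2 + 15*a/2 + 14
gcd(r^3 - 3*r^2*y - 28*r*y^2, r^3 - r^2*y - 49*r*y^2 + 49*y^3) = -r + 7*y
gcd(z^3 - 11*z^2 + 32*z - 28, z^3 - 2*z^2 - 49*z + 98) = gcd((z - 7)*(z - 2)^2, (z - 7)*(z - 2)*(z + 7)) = z^2 - 9*z + 14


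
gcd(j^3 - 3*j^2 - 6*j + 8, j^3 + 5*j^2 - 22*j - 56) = j^2 - 2*j - 8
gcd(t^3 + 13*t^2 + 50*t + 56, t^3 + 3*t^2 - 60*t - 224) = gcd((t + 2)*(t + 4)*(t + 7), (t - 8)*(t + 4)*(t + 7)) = t^2 + 11*t + 28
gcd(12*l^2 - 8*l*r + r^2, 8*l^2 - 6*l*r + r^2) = -2*l + r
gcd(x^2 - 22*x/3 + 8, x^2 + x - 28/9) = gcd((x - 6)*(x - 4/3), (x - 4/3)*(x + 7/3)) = x - 4/3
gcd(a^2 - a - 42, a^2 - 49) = a - 7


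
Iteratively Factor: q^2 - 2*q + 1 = (q - 1)*(q - 1)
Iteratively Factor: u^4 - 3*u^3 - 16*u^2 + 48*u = (u - 4)*(u^3 + u^2 - 12*u) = (u - 4)*(u + 4)*(u^2 - 3*u) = u*(u - 4)*(u + 4)*(u - 3)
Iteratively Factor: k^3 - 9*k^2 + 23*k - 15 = (k - 3)*(k^2 - 6*k + 5) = (k - 3)*(k - 1)*(k - 5)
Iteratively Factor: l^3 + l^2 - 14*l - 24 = (l + 3)*(l^2 - 2*l - 8) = (l + 2)*(l + 3)*(l - 4)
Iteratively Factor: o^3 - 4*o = (o - 2)*(o^2 + 2*o) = o*(o - 2)*(o + 2)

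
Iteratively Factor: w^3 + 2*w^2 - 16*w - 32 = (w + 2)*(w^2 - 16) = (w + 2)*(w + 4)*(w - 4)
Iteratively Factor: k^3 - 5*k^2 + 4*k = (k - 1)*(k^2 - 4*k) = k*(k - 1)*(k - 4)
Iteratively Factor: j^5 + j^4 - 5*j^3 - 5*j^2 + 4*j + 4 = (j - 1)*(j^4 + 2*j^3 - 3*j^2 - 8*j - 4) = (j - 2)*(j - 1)*(j^3 + 4*j^2 + 5*j + 2) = (j - 2)*(j - 1)*(j + 1)*(j^2 + 3*j + 2) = (j - 2)*(j - 1)*(j + 1)^2*(j + 2)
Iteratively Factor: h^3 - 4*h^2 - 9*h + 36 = (h + 3)*(h^2 - 7*h + 12) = (h - 3)*(h + 3)*(h - 4)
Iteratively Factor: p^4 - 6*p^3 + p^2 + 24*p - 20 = (p - 1)*(p^3 - 5*p^2 - 4*p + 20) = (p - 5)*(p - 1)*(p^2 - 4) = (p - 5)*(p - 2)*(p - 1)*(p + 2)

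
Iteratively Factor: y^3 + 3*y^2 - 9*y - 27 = (y + 3)*(y^2 - 9) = (y + 3)^2*(y - 3)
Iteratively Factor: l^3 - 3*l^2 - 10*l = (l + 2)*(l^2 - 5*l) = (l - 5)*(l + 2)*(l)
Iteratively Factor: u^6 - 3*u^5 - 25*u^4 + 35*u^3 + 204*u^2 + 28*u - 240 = (u - 1)*(u^5 - 2*u^4 - 27*u^3 + 8*u^2 + 212*u + 240) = (u - 1)*(u + 2)*(u^4 - 4*u^3 - 19*u^2 + 46*u + 120) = (u - 5)*(u - 1)*(u + 2)*(u^3 + u^2 - 14*u - 24) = (u - 5)*(u - 4)*(u - 1)*(u + 2)*(u^2 + 5*u + 6) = (u - 5)*(u - 4)*(u - 1)*(u + 2)^2*(u + 3)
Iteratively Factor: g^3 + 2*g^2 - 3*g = (g - 1)*(g^2 + 3*g) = g*(g - 1)*(g + 3)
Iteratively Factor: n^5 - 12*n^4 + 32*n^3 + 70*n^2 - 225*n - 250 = (n + 2)*(n^4 - 14*n^3 + 60*n^2 - 50*n - 125) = (n + 1)*(n + 2)*(n^3 - 15*n^2 + 75*n - 125) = (n - 5)*(n + 1)*(n + 2)*(n^2 - 10*n + 25) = (n - 5)^2*(n + 1)*(n + 2)*(n - 5)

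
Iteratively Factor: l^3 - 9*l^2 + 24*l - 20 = (l - 5)*(l^2 - 4*l + 4) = (l - 5)*(l - 2)*(l - 2)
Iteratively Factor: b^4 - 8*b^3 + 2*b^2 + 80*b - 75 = (b - 5)*(b^3 - 3*b^2 - 13*b + 15) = (b - 5)*(b - 1)*(b^2 - 2*b - 15) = (b - 5)*(b - 1)*(b + 3)*(b - 5)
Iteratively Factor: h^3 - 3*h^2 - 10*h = (h)*(h^2 - 3*h - 10) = h*(h + 2)*(h - 5)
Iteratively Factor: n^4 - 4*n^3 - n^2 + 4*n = (n - 4)*(n^3 - n) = (n - 4)*(n - 1)*(n^2 + n) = n*(n - 4)*(n - 1)*(n + 1)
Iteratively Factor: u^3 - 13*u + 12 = (u - 3)*(u^2 + 3*u - 4) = (u - 3)*(u - 1)*(u + 4)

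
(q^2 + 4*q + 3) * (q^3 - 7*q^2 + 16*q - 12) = q^5 - 3*q^4 - 9*q^3 + 31*q^2 - 36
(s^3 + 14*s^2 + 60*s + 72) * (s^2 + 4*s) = s^5 + 18*s^4 + 116*s^3 + 312*s^2 + 288*s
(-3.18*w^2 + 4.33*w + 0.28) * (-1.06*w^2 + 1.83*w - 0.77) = 3.3708*w^4 - 10.4092*w^3 + 10.0757*w^2 - 2.8217*w - 0.2156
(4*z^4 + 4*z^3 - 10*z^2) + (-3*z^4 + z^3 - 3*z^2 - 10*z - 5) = z^4 + 5*z^3 - 13*z^2 - 10*z - 5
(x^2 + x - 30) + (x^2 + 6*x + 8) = 2*x^2 + 7*x - 22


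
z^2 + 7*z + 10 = (z + 2)*(z + 5)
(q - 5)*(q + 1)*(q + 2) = q^3 - 2*q^2 - 13*q - 10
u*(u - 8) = u^2 - 8*u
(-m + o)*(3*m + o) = -3*m^2 + 2*m*o + o^2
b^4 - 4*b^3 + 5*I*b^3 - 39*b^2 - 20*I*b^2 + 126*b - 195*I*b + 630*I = (b - 7)*(b - 3)*(b + 6)*(b + 5*I)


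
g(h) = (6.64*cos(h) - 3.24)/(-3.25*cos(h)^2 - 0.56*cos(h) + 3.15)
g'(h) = (-6.5*sin(h)*cos(h) - 0.56*sin(h))*(6.64*cos(h) - 3.24)/(-3.25*cos(h)^2 - 0.56*cos(h) + 3.15)^2 - 6.64*sin(h)/(-3.25*cos(h)^2 - 0.56*cos(h) + 3.15) = (-21.58*cos(h)^2 + 21.06*cos(h) - 19.1016)*sin(h)/(10.5625*cos(h)^4 + 3.64*cos(h)^3 - 20.1614*cos(h)^2 - 3.528*cos(h) + 9.9225)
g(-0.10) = -5.39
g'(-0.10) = 4.99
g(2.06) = -2.36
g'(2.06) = -4.10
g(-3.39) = -15.14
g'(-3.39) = -35.97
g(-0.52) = 11.66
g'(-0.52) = 181.18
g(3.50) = -11.47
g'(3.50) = 29.81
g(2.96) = -17.55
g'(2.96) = -35.36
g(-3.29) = -18.68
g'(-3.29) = -32.76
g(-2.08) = -2.44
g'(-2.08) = 4.29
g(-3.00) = -18.90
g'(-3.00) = 32.00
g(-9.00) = -9.65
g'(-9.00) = 25.02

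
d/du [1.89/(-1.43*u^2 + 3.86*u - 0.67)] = (5.4054*u - 7.2954)/(1.43*u^2 - 3.86*u + 0.67)^2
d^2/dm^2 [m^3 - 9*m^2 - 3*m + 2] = 6*m - 18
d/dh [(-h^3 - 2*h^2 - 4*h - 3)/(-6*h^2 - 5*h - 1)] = (6*h^4 + 10*h^3 - 11*h^2 - 32*h - 11)/(36*h^4 + 60*h^3 + 37*h^2 + 10*h + 1)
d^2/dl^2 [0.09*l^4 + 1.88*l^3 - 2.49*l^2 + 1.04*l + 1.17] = 1.08*l^2 + 11.28*l - 4.98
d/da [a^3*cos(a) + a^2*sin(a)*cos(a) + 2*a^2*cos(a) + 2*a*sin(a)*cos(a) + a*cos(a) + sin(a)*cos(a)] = -a^3*sin(a) - 2*a^2*sin(a) + 3*a^2*cos(a) + a^2*cos(2*a) - a*sin(a) + sqrt(2)*a*sin(2*a + pi/4) + 4*a*cos(a) + a*cos(2*a) + sqrt(2)*sin(2*a + pi/4) + cos(a)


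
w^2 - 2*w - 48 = (w - 8)*(w + 6)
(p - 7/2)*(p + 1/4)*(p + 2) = p^3 - 5*p^2/4 - 59*p/8 - 7/4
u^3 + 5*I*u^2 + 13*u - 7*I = (u - I)^2*(u + 7*I)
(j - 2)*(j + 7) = j^2 + 5*j - 14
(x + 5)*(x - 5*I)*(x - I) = x^3 + 5*x^2 - 6*I*x^2 - 5*x - 30*I*x - 25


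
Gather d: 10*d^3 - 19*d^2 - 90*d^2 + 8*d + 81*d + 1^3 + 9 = 10*d^3 - 109*d^2 + 89*d + 10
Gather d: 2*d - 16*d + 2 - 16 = -14*d - 14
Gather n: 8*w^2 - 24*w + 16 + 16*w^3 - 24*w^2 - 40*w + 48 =16*w^3 - 16*w^2 - 64*w + 64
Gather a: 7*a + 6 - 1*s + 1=7*a - s + 7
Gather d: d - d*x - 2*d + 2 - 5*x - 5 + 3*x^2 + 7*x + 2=d*(-x - 1) + 3*x^2 + 2*x - 1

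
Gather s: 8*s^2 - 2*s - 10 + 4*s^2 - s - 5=12*s^2 - 3*s - 15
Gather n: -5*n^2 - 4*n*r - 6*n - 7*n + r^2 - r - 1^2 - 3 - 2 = -5*n^2 + n*(-4*r - 13) + r^2 - r - 6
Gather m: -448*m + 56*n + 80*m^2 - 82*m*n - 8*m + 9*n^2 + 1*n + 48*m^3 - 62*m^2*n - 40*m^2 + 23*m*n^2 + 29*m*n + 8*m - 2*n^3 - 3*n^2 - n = 48*m^3 + m^2*(40 - 62*n) + m*(23*n^2 - 53*n - 448) - 2*n^3 + 6*n^2 + 56*n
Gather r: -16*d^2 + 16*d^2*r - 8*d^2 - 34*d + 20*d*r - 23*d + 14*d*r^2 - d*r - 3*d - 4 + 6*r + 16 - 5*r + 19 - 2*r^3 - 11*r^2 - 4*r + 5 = -24*d^2 - 60*d - 2*r^3 + r^2*(14*d - 11) + r*(16*d^2 + 19*d - 3) + 36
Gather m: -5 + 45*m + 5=45*m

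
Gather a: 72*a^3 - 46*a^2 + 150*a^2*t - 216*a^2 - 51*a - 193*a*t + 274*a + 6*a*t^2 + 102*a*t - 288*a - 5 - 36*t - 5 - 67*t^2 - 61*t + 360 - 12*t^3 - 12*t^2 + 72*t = 72*a^3 + a^2*(150*t - 262) + a*(6*t^2 - 91*t - 65) - 12*t^3 - 79*t^2 - 25*t + 350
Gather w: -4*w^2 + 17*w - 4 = -4*w^2 + 17*w - 4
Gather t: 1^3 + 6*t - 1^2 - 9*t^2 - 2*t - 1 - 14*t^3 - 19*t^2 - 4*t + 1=-14*t^3 - 28*t^2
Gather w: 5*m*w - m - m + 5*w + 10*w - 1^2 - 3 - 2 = -2*m + w*(5*m + 15) - 6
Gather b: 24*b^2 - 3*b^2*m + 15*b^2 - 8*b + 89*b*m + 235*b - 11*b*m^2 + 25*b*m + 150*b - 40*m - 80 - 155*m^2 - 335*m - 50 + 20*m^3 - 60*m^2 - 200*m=b^2*(39 - 3*m) + b*(-11*m^2 + 114*m + 377) + 20*m^3 - 215*m^2 - 575*m - 130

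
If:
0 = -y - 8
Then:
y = -8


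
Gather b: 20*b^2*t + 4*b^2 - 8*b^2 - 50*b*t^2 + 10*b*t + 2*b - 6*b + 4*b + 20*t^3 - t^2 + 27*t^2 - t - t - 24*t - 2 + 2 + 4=b^2*(20*t - 4) + b*(-50*t^2 + 10*t) + 20*t^3 + 26*t^2 - 26*t + 4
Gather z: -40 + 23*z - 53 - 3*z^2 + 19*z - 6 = -3*z^2 + 42*z - 99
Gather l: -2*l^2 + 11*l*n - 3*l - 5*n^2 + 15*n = -2*l^2 + l*(11*n - 3) - 5*n^2 + 15*n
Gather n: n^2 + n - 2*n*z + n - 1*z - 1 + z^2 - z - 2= n^2 + n*(2 - 2*z) + z^2 - 2*z - 3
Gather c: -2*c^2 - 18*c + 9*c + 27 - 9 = -2*c^2 - 9*c + 18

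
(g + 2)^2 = g^2 + 4*g + 4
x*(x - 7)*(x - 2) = x^3 - 9*x^2 + 14*x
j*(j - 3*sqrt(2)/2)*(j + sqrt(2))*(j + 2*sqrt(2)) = j^4 + 3*sqrt(2)*j^3/2 - 5*j^2 - 6*sqrt(2)*j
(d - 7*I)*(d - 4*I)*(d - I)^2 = d^4 - 13*I*d^3 - 51*d^2 + 67*I*d + 28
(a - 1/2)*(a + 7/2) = a^2 + 3*a - 7/4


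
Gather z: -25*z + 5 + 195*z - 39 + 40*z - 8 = 210*z - 42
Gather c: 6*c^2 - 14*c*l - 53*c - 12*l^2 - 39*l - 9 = 6*c^2 + c*(-14*l - 53) - 12*l^2 - 39*l - 9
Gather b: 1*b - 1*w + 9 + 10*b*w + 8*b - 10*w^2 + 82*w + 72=b*(10*w + 9) - 10*w^2 + 81*w + 81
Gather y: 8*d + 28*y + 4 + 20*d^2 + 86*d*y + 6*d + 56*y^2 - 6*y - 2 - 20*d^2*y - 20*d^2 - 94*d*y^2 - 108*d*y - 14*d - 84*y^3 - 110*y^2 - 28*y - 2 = -84*y^3 + y^2*(-94*d - 54) + y*(-20*d^2 - 22*d - 6)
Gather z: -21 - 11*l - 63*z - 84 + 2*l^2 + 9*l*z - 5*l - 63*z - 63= 2*l^2 - 16*l + z*(9*l - 126) - 168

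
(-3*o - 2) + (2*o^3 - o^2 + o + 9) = 2*o^3 - o^2 - 2*o + 7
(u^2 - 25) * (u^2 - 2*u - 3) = u^4 - 2*u^3 - 28*u^2 + 50*u + 75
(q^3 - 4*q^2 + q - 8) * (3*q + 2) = 3*q^4 - 10*q^3 - 5*q^2 - 22*q - 16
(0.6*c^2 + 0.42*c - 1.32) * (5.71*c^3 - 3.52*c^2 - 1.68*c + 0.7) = 3.426*c^5 + 0.2862*c^4 - 10.0236*c^3 + 4.3608*c^2 + 2.5116*c - 0.924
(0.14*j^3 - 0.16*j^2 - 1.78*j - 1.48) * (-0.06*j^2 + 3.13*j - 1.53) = -0.0084*j^5 + 0.4478*j^4 - 0.6082*j^3 - 5.2378*j^2 - 1.909*j + 2.2644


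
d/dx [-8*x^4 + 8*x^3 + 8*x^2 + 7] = 8*x*(-4*x^2 + 3*x + 2)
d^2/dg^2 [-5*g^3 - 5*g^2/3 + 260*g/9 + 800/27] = -30*g - 10/3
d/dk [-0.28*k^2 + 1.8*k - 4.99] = 1.8 - 0.56*k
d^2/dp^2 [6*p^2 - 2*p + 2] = 12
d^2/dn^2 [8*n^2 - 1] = 16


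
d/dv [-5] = 0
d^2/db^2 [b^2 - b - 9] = 2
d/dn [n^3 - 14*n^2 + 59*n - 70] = 3*n^2 - 28*n + 59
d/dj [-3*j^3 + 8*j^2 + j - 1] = -9*j^2 + 16*j + 1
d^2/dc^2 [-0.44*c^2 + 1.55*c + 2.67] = -0.880000000000000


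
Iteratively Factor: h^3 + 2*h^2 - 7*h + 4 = (h + 4)*(h^2 - 2*h + 1) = (h - 1)*(h + 4)*(h - 1)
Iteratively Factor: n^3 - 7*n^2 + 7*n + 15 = (n - 5)*(n^2 - 2*n - 3) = (n - 5)*(n - 3)*(n + 1)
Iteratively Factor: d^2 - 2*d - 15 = (d - 5)*(d + 3)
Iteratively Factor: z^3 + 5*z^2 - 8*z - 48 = (z - 3)*(z^2 + 8*z + 16) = (z - 3)*(z + 4)*(z + 4)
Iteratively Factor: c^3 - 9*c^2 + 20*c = (c - 5)*(c^2 - 4*c) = (c - 5)*(c - 4)*(c)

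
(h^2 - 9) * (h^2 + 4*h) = h^4 + 4*h^3 - 9*h^2 - 36*h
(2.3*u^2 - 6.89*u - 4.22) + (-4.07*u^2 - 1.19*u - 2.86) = -1.77*u^2 - 8.08*u - 7.08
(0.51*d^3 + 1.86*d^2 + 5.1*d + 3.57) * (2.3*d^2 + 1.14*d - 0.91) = 1.173*d^5 + 4.8594*d^4 + 13.3863*d^3 + 12.3324*d^2 - 0.5712*d - 3.2487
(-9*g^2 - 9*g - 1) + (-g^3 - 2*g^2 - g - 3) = -g^3 - 11*g^2 - 10*g - 4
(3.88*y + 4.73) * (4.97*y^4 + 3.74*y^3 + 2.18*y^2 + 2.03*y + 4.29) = 19.2836*y^5 + 38.0193*y^4 + 26.1486*y^3 + 18.1878*y^2 + 26.2471*y + 20.2917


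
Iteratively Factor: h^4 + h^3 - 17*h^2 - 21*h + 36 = (h + 3)*(h^3 - 2*h^2 - 11*h + 12) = (h + 3)^2*(h^2 - 5*h + 4) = (h - 4)*(h + 3)^2*(h - 1)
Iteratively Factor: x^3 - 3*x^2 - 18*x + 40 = (x + 4)*(x^2 - 7*x + 10) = (x - 5)*(x + 4)*(x - 2)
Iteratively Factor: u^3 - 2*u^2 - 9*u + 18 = (u - 2)*(u^2 - 9) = (u - 3)*(u - 2)*(u + 3)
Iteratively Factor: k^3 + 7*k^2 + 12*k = (k + 4)*(k^2 + 3*k) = k*(k + 4)*(k + 3)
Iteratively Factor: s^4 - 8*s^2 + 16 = (s - 2)*(s^3 + 2*s^2 - 4*s - 8) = (s - 2)^2*(s^2 + 4*s + 4) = (s - 2)^2*(s + 2)*(s + 2)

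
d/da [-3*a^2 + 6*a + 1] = 6 - 6*a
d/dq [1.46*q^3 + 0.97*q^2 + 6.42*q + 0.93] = 4.38*q^2 + 1.94*q + 6.42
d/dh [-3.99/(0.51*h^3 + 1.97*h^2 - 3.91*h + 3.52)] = (6.1047*h^2 + 15.7206*h - 15.6009)/(0.51*h^3 + 1.97*h^2 - 3.91*h + 3.52)^2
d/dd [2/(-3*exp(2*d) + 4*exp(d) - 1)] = (12*exp(d) - 8)*exp(d)/(3*exp(2*d) - 4*exp(d) + 1)^2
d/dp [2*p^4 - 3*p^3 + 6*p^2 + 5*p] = 8*p^3 - 9*p^2 + 12*p + 5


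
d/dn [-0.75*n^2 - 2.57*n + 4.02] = -1.5*n - 2.57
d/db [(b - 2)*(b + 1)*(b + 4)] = 3*b^2 + 6*b - 6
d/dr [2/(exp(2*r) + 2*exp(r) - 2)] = -4*(exp(r) + 1)*exp(r)/(exp(2*r) + 2*exp(r) - 2)^2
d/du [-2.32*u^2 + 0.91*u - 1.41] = 0.91 - 4.64*u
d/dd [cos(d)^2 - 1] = -sin(2*d)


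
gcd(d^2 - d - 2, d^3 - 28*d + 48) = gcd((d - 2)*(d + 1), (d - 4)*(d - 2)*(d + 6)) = d - 2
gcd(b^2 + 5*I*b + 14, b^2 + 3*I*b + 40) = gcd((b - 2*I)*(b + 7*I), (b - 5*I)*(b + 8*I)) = 1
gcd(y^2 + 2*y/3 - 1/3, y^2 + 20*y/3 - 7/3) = y - 1/3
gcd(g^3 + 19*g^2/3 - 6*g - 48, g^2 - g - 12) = g + 3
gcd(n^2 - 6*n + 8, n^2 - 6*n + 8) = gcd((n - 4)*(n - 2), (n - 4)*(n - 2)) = n^2 - 6*n + 8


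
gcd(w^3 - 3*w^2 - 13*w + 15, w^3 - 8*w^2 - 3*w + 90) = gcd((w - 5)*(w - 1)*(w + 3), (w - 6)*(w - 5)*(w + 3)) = w^2 - 2*w - 15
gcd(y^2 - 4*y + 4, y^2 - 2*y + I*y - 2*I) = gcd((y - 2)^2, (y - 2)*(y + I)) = y - 2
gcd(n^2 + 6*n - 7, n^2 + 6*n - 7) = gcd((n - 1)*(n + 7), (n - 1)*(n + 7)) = n^2 + 6*n - 7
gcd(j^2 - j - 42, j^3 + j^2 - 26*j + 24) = j + 6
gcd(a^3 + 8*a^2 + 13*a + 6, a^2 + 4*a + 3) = a + 1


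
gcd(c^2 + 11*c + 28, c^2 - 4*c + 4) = 1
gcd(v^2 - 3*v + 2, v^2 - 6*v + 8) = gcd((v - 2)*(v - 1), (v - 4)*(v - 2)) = v - 2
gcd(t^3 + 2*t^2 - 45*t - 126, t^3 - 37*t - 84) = t^2 - 4*t - 21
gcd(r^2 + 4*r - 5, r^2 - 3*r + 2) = r - 1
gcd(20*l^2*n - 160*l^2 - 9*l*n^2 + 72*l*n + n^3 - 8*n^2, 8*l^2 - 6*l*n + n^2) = 4*l - n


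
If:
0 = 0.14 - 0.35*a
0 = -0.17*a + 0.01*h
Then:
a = 0.40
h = 6.80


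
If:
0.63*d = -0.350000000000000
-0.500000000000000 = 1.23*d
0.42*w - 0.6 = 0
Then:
No Solution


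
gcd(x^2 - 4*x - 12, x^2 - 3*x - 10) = x + 2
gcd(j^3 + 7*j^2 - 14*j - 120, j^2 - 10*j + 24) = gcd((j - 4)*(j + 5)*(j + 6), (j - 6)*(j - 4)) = j - 4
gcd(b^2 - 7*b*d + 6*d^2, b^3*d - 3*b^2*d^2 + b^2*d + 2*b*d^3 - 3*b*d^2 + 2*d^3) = b - d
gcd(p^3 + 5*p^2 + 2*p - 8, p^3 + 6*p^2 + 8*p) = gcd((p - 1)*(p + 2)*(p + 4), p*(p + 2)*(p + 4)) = p^2 + 6*p + 8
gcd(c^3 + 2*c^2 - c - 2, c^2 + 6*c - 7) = c - 1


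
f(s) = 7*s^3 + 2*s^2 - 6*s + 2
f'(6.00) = 774.00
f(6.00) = 1550.00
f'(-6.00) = 726.00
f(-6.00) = -1402.00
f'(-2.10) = 78.21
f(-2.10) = -41.41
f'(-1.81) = 55.56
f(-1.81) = -22.10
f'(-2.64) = 129.80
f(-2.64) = -97.02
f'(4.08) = 359.89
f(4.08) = 486.23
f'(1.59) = 53.45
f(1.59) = 25.65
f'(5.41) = 630.27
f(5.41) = 1136.46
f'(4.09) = 361.65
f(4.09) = 489.84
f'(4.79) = 494.99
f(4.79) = 788.46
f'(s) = 21*s^2 + 4*s - 6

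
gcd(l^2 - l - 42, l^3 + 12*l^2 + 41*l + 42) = 1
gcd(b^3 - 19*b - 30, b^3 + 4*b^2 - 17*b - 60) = b + 3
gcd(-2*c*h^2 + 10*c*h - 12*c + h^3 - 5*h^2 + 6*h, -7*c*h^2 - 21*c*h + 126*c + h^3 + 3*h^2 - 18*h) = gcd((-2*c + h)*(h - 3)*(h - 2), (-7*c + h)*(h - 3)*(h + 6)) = h - 3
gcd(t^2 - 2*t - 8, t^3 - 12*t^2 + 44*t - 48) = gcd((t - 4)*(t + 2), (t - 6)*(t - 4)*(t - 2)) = t - 4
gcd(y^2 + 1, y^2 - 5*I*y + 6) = y + I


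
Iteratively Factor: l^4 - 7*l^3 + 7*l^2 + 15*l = (l - 3)*(l^3 - 4*l^2 - 5*l) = (l - 3)*(l + 1)*(l^2 - 5*l) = (l - 5)*(l - 3)*(l + 1)*(l)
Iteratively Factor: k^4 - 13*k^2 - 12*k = (k - 4)*(k^3 + 4*k^2 + 3*k) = (k - 4)*(k + 3)*(k^2 + k) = k*(k - 4)*(k + 3)*(k + 1)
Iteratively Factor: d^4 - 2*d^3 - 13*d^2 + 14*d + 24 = (d + 3)*(d^3 - 5*d^2 + 2*d + 8) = (d - 4)*(d + 3)*(d^2 - d - 2) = (d - 4)*(d - 2)*(d + 3)*(d + 1)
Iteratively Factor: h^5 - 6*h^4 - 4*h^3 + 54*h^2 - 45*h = (h + 3)*(h^4 - 9*h^3 + 23*h^2 - 15*h) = (h - 3)*(h + 3)*(h^3 - 6*h^2 + 5*h) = (h - 3)*(h - 1)*(h + 3)*(h^2 - 5*h) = h*(h - 3)*(h - 1)*(h + 3)*(h - 5)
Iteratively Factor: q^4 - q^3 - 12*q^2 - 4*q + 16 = (q + 2)*(q^3 - 3*q^2 - 6*q + 8) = (q + 2)^2*(q^2 - 5*q + 4) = (q - 4)*(q + 2)^2*(q - 1)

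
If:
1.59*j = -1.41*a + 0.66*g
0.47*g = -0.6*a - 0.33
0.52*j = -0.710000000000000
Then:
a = 0.76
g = -1.67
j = -1.37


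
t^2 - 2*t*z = t*(t - 2*z)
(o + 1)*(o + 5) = o^2 + 6*o + 5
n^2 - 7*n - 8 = (n - 8)*(n + 1)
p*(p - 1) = p^2 - p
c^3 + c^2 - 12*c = c*(c - 3)*(c + 4)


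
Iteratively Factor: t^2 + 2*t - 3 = (t + 3)*(t - 1)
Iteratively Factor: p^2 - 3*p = (p - 3)*(p)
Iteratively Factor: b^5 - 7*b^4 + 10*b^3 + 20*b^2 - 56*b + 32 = (b - 2)*(b^4 - 5*b^3 + 20*b - 16) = (b - 4)*(b - 2)*(b^3 - b^2 - 4*b + 4) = (b - 4)*(b - 2)*(b + 2)*(b^2 - 3*b + 2) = (b - 4)*(b - 2)^2*(b + 2)*(b - 1)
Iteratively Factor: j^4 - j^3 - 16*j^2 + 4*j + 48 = (j - 4)*(j^3 + 3*j^2 - 4*j - 12) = (j - 4)*(j - 2)*(j^2 + 5*j + 6) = (j - 4)*(j - 2)*(j + 2)*(j + 3)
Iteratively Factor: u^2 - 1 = (u - 1)*(u + 1)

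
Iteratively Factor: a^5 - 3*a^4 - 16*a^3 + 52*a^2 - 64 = (a - 2)*(a^4 - a^3 - 18*a^2 + 16*a + 32) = (a - 2)*(a + 1)*(a^3 - 2*a^2 - 16*a + 32) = (a - 4)*(a - 2)*(a + 1)*(a^2 + 2*a - 8) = (a - 4)*(a - 2)*(a + 1)*(a + 4)*(a - 2)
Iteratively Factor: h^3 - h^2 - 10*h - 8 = (h - 4)*(h^2 + 3*h + 2) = (h - 4)*(h + 1)*(h + 2)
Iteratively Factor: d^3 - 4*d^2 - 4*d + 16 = (d + 2)*(d^2 - 6*d + 8) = (d - 2)*(d + 2)*(d - 4)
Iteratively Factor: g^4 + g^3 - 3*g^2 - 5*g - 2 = (g + 1)*(g^3 - 3*g - 2) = (g + 1)^2*(g^2 - g - 2) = (g + 1)^3*(g - 2)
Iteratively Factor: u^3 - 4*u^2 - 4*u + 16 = (u + 2)*(u^2 - 6*u + 8) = (u - 4)*(u + 2)*(u - 2)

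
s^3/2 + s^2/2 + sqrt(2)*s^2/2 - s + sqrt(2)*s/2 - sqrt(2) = (s/2 + sqrt(2)/2)*(s - 1)*(s + 2)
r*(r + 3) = r^2 + 3*r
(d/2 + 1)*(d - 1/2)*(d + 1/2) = d^3/2 + d^2 - d/8 - 1/4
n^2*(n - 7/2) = n^3 - 7*n^2/2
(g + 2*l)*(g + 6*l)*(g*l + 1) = g^3*l + 8*g^2*l^2 + g^2 + 12*g*l^3 + 8*g*l + 12*l^2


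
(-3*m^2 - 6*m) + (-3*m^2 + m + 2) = -6*m^2 - 5*m + 2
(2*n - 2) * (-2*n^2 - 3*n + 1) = -4*n^3 - 2*n^2 + 8*n - 2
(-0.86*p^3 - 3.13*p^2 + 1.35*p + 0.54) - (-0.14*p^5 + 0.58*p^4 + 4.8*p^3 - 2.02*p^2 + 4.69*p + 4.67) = 0.14*p^5 - 0.58*p^4 - 5.66*p^3 - 1.11*p^2 - 3.34*p - 4.13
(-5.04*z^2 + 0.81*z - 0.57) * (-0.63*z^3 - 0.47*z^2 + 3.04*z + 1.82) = 3.1752*z^5 + 1.8585*z^4 - 15.3432*z^3 - 6.4425*z^2 - 0.2586*z - 1.0374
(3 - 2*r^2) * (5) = 15 - 10*r^2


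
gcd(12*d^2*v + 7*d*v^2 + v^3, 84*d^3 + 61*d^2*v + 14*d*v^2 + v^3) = 12*d^2 + 7*d*v + v^2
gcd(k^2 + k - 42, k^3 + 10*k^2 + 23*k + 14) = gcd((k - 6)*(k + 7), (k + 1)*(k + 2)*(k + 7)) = k + 7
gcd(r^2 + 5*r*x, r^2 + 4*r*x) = r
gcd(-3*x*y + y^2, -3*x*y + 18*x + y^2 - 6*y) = 3*x - y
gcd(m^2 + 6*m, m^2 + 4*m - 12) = m + 6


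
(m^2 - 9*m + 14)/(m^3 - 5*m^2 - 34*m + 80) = (m - 7)/(m^2 - 3*m - 40)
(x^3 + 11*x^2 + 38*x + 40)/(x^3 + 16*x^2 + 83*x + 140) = (x + 2)/(x + 7)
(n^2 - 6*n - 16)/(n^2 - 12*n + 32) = (n + 2)/(n - 4)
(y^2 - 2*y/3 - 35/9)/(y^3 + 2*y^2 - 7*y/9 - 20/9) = (3*y - 7)/(3*y^2 + y - 4)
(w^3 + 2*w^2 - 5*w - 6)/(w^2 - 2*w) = w + 4 + 3/w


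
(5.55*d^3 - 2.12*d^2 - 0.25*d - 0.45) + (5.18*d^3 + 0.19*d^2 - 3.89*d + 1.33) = 10.73*d^3 - 1.93*d^2 - 4.14*d + 0.88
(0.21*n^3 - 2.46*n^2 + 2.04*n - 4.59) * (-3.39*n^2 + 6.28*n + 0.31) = -0.7119*n^5 + 9.6582*n^4 - 22.2993*n^3 + 27.6087*n^2 - 28.1928*n - 1.4229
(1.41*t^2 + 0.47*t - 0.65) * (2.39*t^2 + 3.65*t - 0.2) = 3.3699*t^4 + 6.2698*t^3 - 0.12*t^2 - 2.4665*t + 0.13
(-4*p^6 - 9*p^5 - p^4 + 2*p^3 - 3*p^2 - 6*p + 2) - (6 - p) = -4*p^6 - 9*p^5 - p^4 + 2*p^3 - 3*p^2 - 5*p - 4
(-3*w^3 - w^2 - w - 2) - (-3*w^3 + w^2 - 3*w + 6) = -2*w^2 + 2*w - 8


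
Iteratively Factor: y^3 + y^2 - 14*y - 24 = (y + 3)*(y^2 - 2*y - 8) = (y - 4)*(y + 3)*(y + 2)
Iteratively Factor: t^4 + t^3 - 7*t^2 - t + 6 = (t - 2)*(t^3 + 3*t^2 - t - 3) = (t - 2)*(t + 1)*(t^2 + 2*t - 3) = (t - 2)*(t - 1)*(t + 1)*(t + 3)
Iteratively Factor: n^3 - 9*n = (n)*(n^2 - 9) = n*(n + 3)*(n - 3)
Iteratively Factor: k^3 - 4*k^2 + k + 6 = (k - 2)*(k^2 - 2*k - 3) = (k - 2)*(k + 1)*(k - 3)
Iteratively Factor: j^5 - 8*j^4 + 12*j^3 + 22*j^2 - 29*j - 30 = (j - 2)*(j^4 - 6*j^3 + 22*j + 15) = (j - 2)*(j + 1)*(j^3 - 7*j^2 + 7*j + 15) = (j - 2)*(j + 1)^2*(j^2 - 8*j + 15) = (j - 3)*(j - 2)*(j + 1)^2*(j - 5)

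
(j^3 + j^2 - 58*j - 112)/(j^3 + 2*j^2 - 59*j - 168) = (j + 2)/(j + 3)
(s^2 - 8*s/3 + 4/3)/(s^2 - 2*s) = (s - 2/3)/s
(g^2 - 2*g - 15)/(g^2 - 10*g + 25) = (g + 3)/(g - 5)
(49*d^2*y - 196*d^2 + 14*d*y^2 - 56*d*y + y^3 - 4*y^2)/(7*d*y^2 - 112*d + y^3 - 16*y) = (7*d + y)/(y + 4)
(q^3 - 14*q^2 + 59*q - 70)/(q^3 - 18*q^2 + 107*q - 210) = (q - 2)/(q - 6)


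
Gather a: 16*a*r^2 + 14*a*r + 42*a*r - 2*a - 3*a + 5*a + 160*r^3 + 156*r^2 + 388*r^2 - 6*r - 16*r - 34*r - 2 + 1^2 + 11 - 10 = a*(16*r^2 + 56*r) + 160*r^3 + 544*r^2 - 56*r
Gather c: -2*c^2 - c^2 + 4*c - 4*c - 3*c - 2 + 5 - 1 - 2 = -3*c^2 - 3*c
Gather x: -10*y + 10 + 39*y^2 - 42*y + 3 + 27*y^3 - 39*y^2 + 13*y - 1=27*y^3 - 39*y + 12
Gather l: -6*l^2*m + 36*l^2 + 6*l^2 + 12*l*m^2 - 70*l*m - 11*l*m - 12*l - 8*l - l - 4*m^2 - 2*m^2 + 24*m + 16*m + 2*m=l^2*(42 - 6*m) + l*(12*m^2 - 81*m - 21) - 6*m^2 + 42*m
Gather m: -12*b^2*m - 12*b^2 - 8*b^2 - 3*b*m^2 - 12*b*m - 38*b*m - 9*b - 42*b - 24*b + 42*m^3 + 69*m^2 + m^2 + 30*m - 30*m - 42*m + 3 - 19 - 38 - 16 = -20*b^2 - 75*b + 42*m^3 + m^2*(70 - 3*b) + m*(-12*b^2 - 50*b - 42) - 70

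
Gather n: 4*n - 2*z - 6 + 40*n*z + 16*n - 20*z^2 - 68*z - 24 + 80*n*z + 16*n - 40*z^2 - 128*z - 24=n*(120*z + 36) - 60*z^2 - 198*z - 54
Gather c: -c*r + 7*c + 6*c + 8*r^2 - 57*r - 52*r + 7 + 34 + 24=c*(13 - r) + 8*r^2 - 109*r + 65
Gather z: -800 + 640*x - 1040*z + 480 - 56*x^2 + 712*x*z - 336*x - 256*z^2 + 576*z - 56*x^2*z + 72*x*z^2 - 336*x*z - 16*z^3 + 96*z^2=-56*x^2 + 304*x - 16*z^3 + z^2*(72*x - 160) + z*(-56*x^2 + 376*x - 464) - 320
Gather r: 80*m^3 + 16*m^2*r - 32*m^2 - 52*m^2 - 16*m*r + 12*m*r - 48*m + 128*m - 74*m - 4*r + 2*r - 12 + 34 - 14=80*m^3 - 84*m^2 + 6*m + r*(16*m^2 - 4*m - 2) + 8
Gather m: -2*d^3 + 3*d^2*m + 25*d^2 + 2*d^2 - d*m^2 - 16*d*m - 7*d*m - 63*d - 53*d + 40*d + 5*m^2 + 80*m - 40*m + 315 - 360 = -2*d^3 + 27*d^2 - 76*d + m^2*(5 - d) + m*(3*d^2 - 23*d + 40) - 45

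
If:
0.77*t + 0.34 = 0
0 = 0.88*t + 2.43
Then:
No Solution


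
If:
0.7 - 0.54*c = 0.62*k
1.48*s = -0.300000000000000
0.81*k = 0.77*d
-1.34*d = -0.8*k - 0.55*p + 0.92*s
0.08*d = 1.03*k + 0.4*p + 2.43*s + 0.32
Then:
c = 1.04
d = 0.23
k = 0.22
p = -0.09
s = -0.20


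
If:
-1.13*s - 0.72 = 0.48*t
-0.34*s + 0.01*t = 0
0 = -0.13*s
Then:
No Solution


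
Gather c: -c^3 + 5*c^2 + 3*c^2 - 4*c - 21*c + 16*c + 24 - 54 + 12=-c^3 + 8*c^2 - 9*c - 18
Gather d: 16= 16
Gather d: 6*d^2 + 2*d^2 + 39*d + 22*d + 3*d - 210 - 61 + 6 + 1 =8*d^2 + 64*d - 264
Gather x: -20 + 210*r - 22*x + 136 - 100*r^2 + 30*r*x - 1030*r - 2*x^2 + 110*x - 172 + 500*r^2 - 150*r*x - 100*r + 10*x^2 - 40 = 400*r^2 - 920*r + 8*x^2 + x*(88 - 120*r) - 96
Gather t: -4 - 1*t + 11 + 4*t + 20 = 3*t + 27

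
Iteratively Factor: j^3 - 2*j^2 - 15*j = (j - 5)*(j^2 + 3*j) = j*(j - 5)*(j + 3)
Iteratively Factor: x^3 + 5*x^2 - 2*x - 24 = (x + 3)*(x^2 + 2*x - 8) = (x - 2)*(x + 3)*(x + 4)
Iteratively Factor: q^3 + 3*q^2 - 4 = (q - 1)*(q^2 + 4*q + 4) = (q - 1)*(q + 2)*(q + 2)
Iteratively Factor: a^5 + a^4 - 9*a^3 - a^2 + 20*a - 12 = (a + 2)*(a^4 - a^3 - 7*a^2 + 13*a - 6) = (a - 2)*(a + 2)*(a^3 + a^2 - 5*a + 3) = (a - 2)*(a - 1)*(a + 2)*(a^2 + 2*a - 3) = (a - 2)*(a - 1)^2*(a + 2)*(a + 3)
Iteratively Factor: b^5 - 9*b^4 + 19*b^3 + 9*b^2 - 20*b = (b - 1)*(b^4 - 8*b^3 + 11*b^2 + 20*b) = (b - 4)*(b - 1)*(b^3 - 4*b^2 - 5*b) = (b - 5)*(b - 4)*(b - 1)*(b^2 + b) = (b - 5)*(b - 4)*(b - 1)*(b + 1)*(b)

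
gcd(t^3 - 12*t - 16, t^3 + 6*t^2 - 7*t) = 1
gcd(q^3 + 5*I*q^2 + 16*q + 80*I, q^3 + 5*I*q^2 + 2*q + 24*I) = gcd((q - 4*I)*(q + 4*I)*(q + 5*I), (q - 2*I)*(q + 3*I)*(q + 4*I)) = q + 4*I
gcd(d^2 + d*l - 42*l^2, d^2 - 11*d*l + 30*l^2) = d - 6*l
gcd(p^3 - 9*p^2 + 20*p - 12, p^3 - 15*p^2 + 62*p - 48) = p^2 - 7*p + 6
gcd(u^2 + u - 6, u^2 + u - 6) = u^2 + u - 6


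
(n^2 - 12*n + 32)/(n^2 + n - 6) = (n^2 - 12*n + 32)/(n^2 + n - 6)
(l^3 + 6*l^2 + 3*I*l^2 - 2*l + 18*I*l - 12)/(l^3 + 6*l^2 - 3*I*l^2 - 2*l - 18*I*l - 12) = (l^2 + 3*I*l - 2)/(l^2 - 3*I*l - 2)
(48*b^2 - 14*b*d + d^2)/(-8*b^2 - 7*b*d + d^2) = (-6*b + d)/(b + d)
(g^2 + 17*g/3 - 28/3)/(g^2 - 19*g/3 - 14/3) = (-3*g^2 - 17*g + 28)/(-3*g^2 + 19*g + 14)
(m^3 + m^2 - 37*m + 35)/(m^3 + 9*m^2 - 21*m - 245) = (m - 1)/(m + 7)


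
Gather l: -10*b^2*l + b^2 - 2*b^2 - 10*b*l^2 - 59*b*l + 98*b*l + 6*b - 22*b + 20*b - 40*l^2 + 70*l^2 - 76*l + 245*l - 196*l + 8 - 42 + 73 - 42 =-b^2 + 4*b + l^2*(30 - 10*b) + l*(-10*b^2 + 39*b - 27) - 3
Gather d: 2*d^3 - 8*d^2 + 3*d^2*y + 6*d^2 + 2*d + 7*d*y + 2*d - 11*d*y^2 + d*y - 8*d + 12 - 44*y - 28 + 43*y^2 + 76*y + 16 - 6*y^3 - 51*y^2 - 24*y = 2*d^3 + d^2*(3*y - 2) + d*(-11*y^2 + 8*y - 4) - 6*y^3 - 8*y^2 + 8*y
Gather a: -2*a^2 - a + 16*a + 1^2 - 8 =-2*a^2 + 15*a - 7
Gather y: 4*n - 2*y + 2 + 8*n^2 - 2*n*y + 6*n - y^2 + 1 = 8*n^2 + 10*n - y^2 + y*(-2*n - 2) + 3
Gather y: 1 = 1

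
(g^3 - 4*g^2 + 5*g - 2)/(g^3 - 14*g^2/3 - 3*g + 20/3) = 3*(g^2 - 3*g + 2)/(3*g^2 - 11*g - 20)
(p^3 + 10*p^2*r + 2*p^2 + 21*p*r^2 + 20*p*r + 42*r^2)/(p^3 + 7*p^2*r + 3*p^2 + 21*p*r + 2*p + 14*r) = (p + 3*r)/(p + 1)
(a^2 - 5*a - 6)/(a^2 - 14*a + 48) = (a + 1)/(a - 8)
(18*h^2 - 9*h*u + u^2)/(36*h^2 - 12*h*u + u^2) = (-3*h + u)/(-6*h + u)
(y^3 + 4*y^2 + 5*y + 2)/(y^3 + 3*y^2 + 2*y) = (y + 1)/y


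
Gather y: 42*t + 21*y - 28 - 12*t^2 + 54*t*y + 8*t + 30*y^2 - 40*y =-12*t^2 + 50*t + 30*y^2 + y*(54*t - 19) - 28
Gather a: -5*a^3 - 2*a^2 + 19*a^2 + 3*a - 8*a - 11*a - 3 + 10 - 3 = -5*a^3 + 17*a^2 - 16*a + 4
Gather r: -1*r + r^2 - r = r^2 - 2*r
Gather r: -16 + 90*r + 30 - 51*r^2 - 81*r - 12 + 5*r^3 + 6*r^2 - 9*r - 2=5*r^3 - 45*r^2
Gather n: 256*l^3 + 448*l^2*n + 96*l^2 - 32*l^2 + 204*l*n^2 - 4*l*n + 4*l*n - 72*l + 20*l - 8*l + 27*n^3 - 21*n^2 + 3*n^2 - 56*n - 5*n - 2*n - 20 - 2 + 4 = 256*l^3 + 64*l^2 - 60*l + 27*n^3 + n^2*(204*l - 18) + n*(448*l^2 - 63) - 18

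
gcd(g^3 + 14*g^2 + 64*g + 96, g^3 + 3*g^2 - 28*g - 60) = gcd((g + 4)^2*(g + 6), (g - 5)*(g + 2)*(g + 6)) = g + 6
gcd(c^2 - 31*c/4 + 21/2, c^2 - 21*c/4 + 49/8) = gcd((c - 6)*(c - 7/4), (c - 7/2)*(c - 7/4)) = c - 7/4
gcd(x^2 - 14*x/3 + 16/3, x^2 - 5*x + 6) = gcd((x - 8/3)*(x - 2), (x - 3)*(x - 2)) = x - 2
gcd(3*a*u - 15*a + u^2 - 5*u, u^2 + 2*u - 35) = u - 5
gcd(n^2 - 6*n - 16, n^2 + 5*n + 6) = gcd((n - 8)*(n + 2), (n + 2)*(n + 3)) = n + 2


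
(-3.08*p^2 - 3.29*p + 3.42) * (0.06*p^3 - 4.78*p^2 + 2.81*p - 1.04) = -0.1848*p^5 + 14.525*p^4 + 7.2766*p^3 - 22.3893*p^2 + 13.0318*p - 3.5568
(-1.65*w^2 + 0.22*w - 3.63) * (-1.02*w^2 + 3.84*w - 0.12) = 1.683*w^4 - 6.5604*w^3 + 4.7454*w^2 - 13.9656*w + 0.4356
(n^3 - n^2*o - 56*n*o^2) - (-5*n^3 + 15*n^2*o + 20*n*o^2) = 6*n^3 - 16*n^2*o - 76*n*o^2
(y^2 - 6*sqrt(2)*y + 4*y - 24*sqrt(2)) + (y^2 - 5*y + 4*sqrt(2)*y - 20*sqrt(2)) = 2*y^2 - 2*sqrt(2)*y - y - 44*sqrt(2)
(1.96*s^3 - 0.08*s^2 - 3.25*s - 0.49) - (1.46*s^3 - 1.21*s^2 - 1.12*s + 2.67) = 0.5*s^3 + 1.13*s^2 - 2.13*s - 3.16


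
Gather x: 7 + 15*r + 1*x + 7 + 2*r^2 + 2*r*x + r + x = 2*r^2 + 16*r + x*(2*r + 2) + 14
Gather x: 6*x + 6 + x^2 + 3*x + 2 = x^2 + 9*x + 8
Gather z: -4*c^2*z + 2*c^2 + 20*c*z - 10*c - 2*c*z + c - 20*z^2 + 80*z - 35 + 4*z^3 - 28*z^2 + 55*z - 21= 2*c^2 - 9*c + 4*z^3 - 48*z^2 + z*(-4*c^2 + 18*c + 135) - 56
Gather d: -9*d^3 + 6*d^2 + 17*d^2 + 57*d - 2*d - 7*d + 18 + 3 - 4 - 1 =-9*d^3 + 23*d^2 + 48*d + 16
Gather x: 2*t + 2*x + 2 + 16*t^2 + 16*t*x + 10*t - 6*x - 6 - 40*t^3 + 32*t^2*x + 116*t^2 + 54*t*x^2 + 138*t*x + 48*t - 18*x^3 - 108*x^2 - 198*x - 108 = -40*t^3 + 132*t^2 + 60*t - 18*x^3 + x^2*(54*t - 108) + x*(32*t^2 + 154*t - 202) - 112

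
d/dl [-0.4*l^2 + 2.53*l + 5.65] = 2.53 - 0.8*l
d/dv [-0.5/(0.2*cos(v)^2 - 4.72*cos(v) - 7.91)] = (2.36 - 0.2*cos(v))*sin(v)/(-0.2*cos(v)^2 + 4.72*cos(v) + 7.91)^2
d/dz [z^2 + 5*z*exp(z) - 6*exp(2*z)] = 5*z*exp(z) + 2*z - 12*exp(2*z) + 5*exp(z)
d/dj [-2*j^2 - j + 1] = -4*j - 1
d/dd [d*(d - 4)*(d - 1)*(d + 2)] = 4*d^3 - 9*d^2 - 12*d + 8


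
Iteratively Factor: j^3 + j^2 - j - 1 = (j + 1)*(j^2 - 1) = (j - 1)*(j + 1)*(j + 1)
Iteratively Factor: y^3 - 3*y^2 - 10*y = (y - 5)*(y^2 + 2*y) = (y - 5)*(y + 2)*(y)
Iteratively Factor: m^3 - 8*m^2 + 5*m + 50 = (m + 2)*(m^2 - 10*m + 25) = (m - 5)*(m + 2)*(m - 5)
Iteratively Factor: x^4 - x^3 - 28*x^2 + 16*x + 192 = (x - 4)*(x^3 + 3*x^2 - 16*x - 48) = (x - 4)*(x + 4)*(x^2 - x - 12) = (x - 4)^2*(x + 4)*(x + 3)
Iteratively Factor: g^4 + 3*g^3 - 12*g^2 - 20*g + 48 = (g + 4)*(g^3 - g^2 - 8*g + 12) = (g - 2)*(g + 4)*(g^2 + g - 6) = (g - 2)^2*(g + 4)*(g + 3)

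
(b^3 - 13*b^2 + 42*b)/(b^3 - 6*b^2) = (b - 7)/b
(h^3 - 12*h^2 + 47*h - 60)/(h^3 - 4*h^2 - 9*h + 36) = (h - 5)/(h + 3)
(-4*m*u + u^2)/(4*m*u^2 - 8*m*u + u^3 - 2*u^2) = (-4*m + u)/(4*m*u - 8*m + u^2 - 2*u)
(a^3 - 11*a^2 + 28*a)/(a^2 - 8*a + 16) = a*(a - 7)/(a - 4)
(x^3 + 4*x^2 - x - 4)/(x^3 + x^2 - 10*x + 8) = (x + 1)/(x - 2)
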